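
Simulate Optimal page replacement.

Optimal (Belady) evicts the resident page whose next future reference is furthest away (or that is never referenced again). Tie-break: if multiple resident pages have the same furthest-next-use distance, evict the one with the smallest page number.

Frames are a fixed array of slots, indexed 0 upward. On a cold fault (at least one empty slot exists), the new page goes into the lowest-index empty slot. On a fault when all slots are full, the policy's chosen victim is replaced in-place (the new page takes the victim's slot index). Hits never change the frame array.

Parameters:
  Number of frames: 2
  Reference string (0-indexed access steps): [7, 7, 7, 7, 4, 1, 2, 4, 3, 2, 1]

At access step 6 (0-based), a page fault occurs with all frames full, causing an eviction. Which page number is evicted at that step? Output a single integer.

Step 0: ref 7 -> FAULT, frames=[7,-]
Step 1: ref 7 -> HIT, frames=[7,-]
Step 2: ref 7 -> HIT, frames=[7,-]
Step 3: ref 7 -> HIT, frames=[7,-]
Step 4: ref 4 -> FAULT, frames=[7,4]
Step 5: ref 1 -> FAULT, evict 7, frames=[1,4]
Step 6: ref 2 -> FAULT, evict 1, frames=[2,4]
At step 6: evicted page 1

Answer: 1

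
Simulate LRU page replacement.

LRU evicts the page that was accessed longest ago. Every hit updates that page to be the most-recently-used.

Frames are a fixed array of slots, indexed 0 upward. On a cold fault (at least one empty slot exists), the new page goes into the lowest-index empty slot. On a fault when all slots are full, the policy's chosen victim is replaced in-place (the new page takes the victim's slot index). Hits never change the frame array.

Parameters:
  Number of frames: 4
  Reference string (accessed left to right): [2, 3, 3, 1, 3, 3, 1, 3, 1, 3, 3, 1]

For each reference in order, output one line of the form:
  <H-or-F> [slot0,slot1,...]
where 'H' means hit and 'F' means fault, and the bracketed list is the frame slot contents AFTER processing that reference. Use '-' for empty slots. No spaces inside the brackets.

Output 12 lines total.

F [2,-,-,-]
F [2,3,-,-]
H [2,3,-,-]
F [2,3,1,-]
H [2,3,1,-]
H [2,3,1,-]
H [2,3,1,-]
H [2,3,1,-]
H [2,3,1,-]
H [2,3,1,-]
H [2,3,1,-]
H [2,3,1,-]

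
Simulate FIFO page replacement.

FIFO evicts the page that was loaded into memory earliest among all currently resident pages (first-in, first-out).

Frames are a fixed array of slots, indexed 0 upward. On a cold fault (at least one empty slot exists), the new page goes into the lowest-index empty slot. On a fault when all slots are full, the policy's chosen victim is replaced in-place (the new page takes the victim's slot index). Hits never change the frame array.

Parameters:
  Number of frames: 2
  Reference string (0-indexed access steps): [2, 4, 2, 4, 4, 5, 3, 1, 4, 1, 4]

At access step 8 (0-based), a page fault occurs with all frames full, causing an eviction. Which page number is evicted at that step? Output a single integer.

Step 0: ref 2 -> FAULT, frames=[2,-]
Step 1: ref 4 -> FAULT, frames=[2,4]
Step 2: ref 2 -> HIT, frames=[2,4]
Step 3: ref 4 -> HIT, frames=[2,4]
Step 4: ref 4 -> HIT, frames=[2,4]
Step 5: ref 5 -> FAULT, evict 2, frames=[5,4]
Step 6: ref 3 -> FAULT, evict 4, frames=[5,3]
Step 7: ref 1 -> FAULT, evict 5, frames=[1,3]
Step 8: ref 4 -> FAULT, evict 3, frames=[1,4]
At step 8: evicted page 3

Answer: 3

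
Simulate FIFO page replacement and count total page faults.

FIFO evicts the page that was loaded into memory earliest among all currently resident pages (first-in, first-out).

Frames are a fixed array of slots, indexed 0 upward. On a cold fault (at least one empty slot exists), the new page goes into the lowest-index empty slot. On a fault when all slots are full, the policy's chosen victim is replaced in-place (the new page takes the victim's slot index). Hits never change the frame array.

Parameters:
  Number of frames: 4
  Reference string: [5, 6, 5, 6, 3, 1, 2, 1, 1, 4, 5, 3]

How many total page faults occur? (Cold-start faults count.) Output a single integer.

Answer: 8

Derivation:
Step 0: ref 5 → FAULT, frames=[5,-,-,-]
Step 1: ref 6 → FAULT, frames=[5,6,-,-]
Step 2: ref 5 → HIT, frames=[5,6,-,-]
Step 3: ref 6 → HIT, frames=[5,6,-,-]
Step 4: ref 3 → FAULT, frames=[5,6,3,-]
Step 5: ref 1 → FAULT, frames=[5,6,3,1]
Step 6: ref 2 → FAULT (evict 5), frames=[2,6,3,1]
Step 7: ref 1 → HIT, frames=[2,6,3,1]
Step 8: ref 1 → HIT, frames=[2,6,3,1]
Step 9: ref 4 → FAULT (evict 6), frames=[2,4,3,1]
Step 10: ref 5 → FAULT (evict 3), frames=[2,4,5,1]
Step 11: ref 3 → FAULT (evict 1), frames=[2,4,5,3]
Total faults: 8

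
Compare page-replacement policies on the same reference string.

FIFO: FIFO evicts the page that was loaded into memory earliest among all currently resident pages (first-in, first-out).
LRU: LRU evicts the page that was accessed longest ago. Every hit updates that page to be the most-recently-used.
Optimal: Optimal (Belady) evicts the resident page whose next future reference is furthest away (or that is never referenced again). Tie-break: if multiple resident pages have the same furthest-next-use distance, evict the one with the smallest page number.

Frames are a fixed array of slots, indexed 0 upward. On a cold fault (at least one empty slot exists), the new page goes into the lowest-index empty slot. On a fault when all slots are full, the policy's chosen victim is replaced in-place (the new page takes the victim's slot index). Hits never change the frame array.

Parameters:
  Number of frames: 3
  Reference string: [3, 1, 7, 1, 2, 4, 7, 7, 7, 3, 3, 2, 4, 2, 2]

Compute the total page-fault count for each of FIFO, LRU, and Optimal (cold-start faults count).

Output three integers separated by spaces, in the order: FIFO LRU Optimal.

Answer: 6 9 6

Derivation:
--- FIFO ---
  step 0: ref 3 -> FAULT, frames=[3,-,-] (faults so far: 1)
  step 1: ref 1 -> FAULT, frames=[3,1,-] (faults so far: 2)
  step 2: ref 7 -> FAULT, frames=[3,1,7] (faults so far: 3)
  step 3: ref 1 -> HIT, frames=[3,1,7] (faults so far: 3)
  step 4: ref 2 -> FAULT, evict 3, frames=[2,1,7] (faults so far: 4)
  step 5: ref 4 -> FAULT, evict 1, frames=[2,4,7] (faults so far: 5)
  step 6: ref 7 -> HIT, frames=[2,4,7] (faults so far: 5)
  step 7: ref 7 -> HIT, frames=[2,4,7] (faults so far: 5)
  step 8: ref 7 -> HIT, frames=[2,4,7] (faults so far: 5)
  step 9: ref 3 -> FAULT, evict 7, frames=[2,4,3] (faults so far: 6)
  step 10: ref 3 -> HIT, frames=[2,4,3] (faults so far: 6)
  step 11: ref 2 -> HIT, frames=[2,4,3] (faults so far: 6)
  step 12: ref 4 -> HIT, frames=[2,4,3] (faults so far: 6)
  step 13: ref 2 -> HIT, frames=[2,4,3] (faults so far: 6)
  step 14: ref 2 -> HIT, frames=[2,4,3] (faults so far: 6)
  FIFO total faults: 6
--- LRU ---
  step 0: ref 3 -> FAULT, frames=[3,-,-] (faults so far: 1)
  step 1: ref 1 -> FAULT, frames=[3,1,-] (faults so far: 2)
  step 2: ref 7 -> FAULT, frames=[3,1,7] (faults so far: 3)
  step 3: ref 1 -> HIT, frames=[3,1,7] (faults so far: 3)
  step 4: ref 2 -> FAULT, evict 3, frames=[2,1,7] (faults so far: 4)
  step 5: ref 4 -> FAULT, evict 7, frames=[2,1,4] (faults so far: 5)
  step 6: ref 7 -> FAULT, evict 1, frames=[2,7,4] (faults so far: 6)
  step 7: ref 7 -> HIT, frames=[2,7,4] (faults so far: 6)
  step 8: ref 7 -> HIT, frames=[2,7,4] (faults so far: 6)
  step 9: ref 3 -> FAULT, evict 2, frames=[3,7,4] (faults so far: 7)
  step 10: ref 3 -> HIT, frames=[3,7,4] (faults so far: 7)
  step 11: ref 2 -> FAULT, evict 4, frames=[3,7,2] (faults so far: 8)
  step 12: ref 4 -> FAULT, evict 7, frames=[3,4,2] (faults so far: 9)
  step 13: ref 2 -> HIT, frames=[3,4,2] (faults so far: 9)
  step 14: ref 2 -> HIT, frames=[3,4,2] (faults so far: 9)
  LRU total faults: 9
--- Optimal ---
  step 0: ref 3 -> FAULT, frames=[3,-,-] (faults so far: 1)
  step 1: ref 1 -> FAULT, frames=[3,1,-] (faults so far: 2)
  step 2: ref 7 -> FAULT, frames=[3,1,7] (faults so far: 3)
  step 3: ref 1 -> HIT, frames=[3,1,7] (faults so far: 3)
  step 4: ref 2 -> FAULT, evict 1, frames=[3,2,7] (faults so far: 4)
  step 5: ref 4 -> FAULT, evict 2, frames=[3,4,7] (faults so far: 5)
  step 6: ref 7 -> HIT, frames=[3,4,7] (faults so far: 5)
  step 7: ref 7 -> HIT, frames=[3,4,7] (faults so far: 5)
  step 8: ref 7 -> HIT, frames=[3,4,7] (faults so far: 5)
  step 9: ref 3 -> HIT, frames=[3,4,7] (faults so far: 5)
  step 10: ref 3 -> HIT, frames=[3,4,7] (faults so far: 5)
  step 11: ref 2 -> FAULT, evict 3, frames=[2,4,7] (faults so far: 6)
  step 12: ref 4 -> HIT, frames=[2,4,7] (faults so far: 6)
  step 13: ref 2 -> HIT, frames=[2,4,7] (faults so far: 6)
  step 14: ref 2 -> HIT, frames=[2,4,7] (faults so far: 6)
  Optimal total faults: 6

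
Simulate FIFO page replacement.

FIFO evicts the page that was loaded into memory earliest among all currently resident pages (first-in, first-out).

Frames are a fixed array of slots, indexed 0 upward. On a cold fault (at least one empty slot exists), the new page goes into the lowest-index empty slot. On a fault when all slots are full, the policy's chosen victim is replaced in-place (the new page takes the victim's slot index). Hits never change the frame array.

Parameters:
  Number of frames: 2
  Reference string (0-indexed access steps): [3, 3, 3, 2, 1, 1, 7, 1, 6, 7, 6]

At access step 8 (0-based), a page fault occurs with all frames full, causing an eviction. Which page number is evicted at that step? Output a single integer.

Step 0: ref 3 -> FAULT, frames=[3,-]
Step 1: ref 3 -> HIT, frames=[3,-]
Step 2: ref 3 -> HIT, frames=[3,-]
Step 3: ref 2 -> FAULT, frames=[3,2]
Step 4: ref 1 -> FAULT, evict 3, frames=[1,2]
Step 5: ref 1 -> HIT, frames=[1,2]
Step 6: ref 7 -> FAULT, evict 2, frames=[1,7]
Step 7: ref 1 -> HIT, frames=[1,7]
Step 8: ref 6 -> FAULT, evict 1, frames=[6,7]
At step 8: evicted page 1

Answer: 1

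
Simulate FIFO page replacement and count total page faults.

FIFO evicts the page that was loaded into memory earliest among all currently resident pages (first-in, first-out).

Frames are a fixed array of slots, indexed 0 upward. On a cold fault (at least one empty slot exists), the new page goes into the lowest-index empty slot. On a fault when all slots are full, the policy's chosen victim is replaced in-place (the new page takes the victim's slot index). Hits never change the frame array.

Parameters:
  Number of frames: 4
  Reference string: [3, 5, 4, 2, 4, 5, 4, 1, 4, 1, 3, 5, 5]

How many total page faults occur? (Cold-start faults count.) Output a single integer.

Answer: 7

Derivation:
Step 0: ref 3 → FAULT, frames=[3,-,-,-]
Step 1: ref 5 → FAULT, frames=[3,5,-,-]
Step 2: ref 4 → FAULT, frames=[3,5,4,-]
Step 3: ref 2 → FAULT, frames=[3,5,4,2]
Step 4: ref 4 → HIT, frames=[3,5,4,2]
Step 5: ref 5 → HIT, frames=[3,5,4,2]
Step 6: ref 4 → HIT, frames=[3,5,4,2]
Step 7: ref 1 → FAULT (evict 3), frames=[1,5,4,2]
Step 8: ref 4 → HIT, frames=[1,5,4,2]
Step 9: ref 1 → HIT, frames=[1,5,4,2]
Step 10: ref 3 → FAULT (evict 5), frames=[1,3,4,2]
Step 11: ref 5 → FAULT (evict 4), frames=[1,3,5,2]
Step 12: ref 5 → HIT, frames=[1,3,5,2]
Total faults: 7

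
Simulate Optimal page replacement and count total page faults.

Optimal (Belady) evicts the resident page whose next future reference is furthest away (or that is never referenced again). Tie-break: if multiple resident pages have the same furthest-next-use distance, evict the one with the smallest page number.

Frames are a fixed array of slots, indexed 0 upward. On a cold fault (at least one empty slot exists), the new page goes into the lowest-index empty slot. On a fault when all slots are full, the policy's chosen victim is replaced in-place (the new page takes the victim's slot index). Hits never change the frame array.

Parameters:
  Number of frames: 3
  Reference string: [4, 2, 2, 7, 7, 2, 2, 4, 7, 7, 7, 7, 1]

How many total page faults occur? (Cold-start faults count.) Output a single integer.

Answer: 4

Derivation:
Step 0: ref 4 → FAULT, frames=[4,-,-]
Step 1: ref 2 → FAULT, frames=[4,2,-]
Step 2: ref 2 → HIT, frames=[4,2,-]
Step 3: ref 7 → FAULT, frames=[4,2,7]
Step 4: ref 7 → HIT, frames=[4,2,7]
Step 5: ref 2 → HIT, frames=[4,2,7]
Step 6: ref 2 → HIT, frames=[4,2,7]
Step 7: ref 4 → HIT, frames=[4,2,7]
Step 8: ref 7 → HIT, frames=[4,2,7]
Step 9: ref 7 → HIT, frames=[4,2,7]
Step 10: ref 7 → HIT, frames=[4,2,7]
Step 11: ref 7 → HIT, frames=[4,2,7]
Step 12: ref 1 → FAULT (evict 2), frames=[4,1,7]
Total faults: 4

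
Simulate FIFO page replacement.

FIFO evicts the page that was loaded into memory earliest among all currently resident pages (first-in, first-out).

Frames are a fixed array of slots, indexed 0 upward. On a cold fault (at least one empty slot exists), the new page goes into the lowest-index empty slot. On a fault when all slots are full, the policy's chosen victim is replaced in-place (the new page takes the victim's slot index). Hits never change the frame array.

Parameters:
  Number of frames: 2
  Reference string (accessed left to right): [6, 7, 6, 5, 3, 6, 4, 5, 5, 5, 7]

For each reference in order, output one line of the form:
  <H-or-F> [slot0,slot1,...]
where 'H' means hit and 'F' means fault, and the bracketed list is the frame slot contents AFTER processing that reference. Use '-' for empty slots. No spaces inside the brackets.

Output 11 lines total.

F [6,-]
F [6,7]
H [6,7]
F [5,7]
F [5,3]
F [6,3]
F [6,4]
F [5,4]
H [5,4]
H [5,4]
F [5,7]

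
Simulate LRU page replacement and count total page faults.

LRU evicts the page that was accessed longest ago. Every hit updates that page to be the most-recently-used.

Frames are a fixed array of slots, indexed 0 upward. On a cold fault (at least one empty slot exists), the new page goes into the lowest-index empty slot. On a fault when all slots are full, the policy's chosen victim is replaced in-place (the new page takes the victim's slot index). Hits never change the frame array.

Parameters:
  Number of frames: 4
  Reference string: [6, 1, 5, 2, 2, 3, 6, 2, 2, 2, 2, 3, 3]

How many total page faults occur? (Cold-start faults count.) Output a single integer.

Step 0: ref 6 → FAULT, frames=[6,-,-,-]
Step 1: ref 1 → FAULT, frames=[6,1,-,-]
Step 2: ref 5 → FAULT, frames=[6,1,5,-]
Step 3: ref 2 → FAULT, frames=[6,1,5,2]
Step 4: ref 2 → HIT, frames=[6,1,5,2]
Step 5: ref 3 → FAULT (evict 6), frames=[3,1,5,2]
Step 6: ref 6 → FAULT (evict 1), frames=[3,6,5,2]
Step 7: ref 2 → HIT, frames=[3,6,5,2]
Step 8: ref 2 → HIT, frames=[3,6,5,2]
Step 9: ref 2 → HIT, frames=[3,6,5,2]
Step 10: ref 2 → HIT, frames=[3,6,5,2]
Step 11: ref 3 → HIT, frames=[3,6,5,2]
Step 12: ref 3 → HIT, frames=[3,6,5,2]
Total faults: 6

Answer: 6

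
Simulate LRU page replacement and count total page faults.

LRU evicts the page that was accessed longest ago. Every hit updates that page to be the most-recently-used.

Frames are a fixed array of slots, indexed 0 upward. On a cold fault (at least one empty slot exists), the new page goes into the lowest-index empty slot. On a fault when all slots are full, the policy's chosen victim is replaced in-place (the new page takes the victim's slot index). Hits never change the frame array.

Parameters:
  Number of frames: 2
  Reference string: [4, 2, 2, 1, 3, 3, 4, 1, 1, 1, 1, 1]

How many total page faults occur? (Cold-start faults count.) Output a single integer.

Step 0: ref 4 → FAULT, frames=[4,-]
Step 1: ref 2 → FAULT, frames=[4,2]
Step 2: ref 2 → HIT, frames=[4,2]
Step 3: ref 1 → FAULT (evict 4), frames=[1,2]
Step 4: ref 3 → FAULT (evict 2), frames=[1,3]
Step 5: ref 3 → HIT, frames=[1,3]
Step 6: ref 4 → FAULT (evict 1), frames=[4,3]
Step 7: ref 1 → FAULT (evict 3), frames=[4,1]
Step 8: ref 1 → HIT, frames=[4,1]
Step 9: ref 1 → HIT, frames=[4,1]
Step 10: ref 1 → HIT, frames=[4,1]
Step 11: ref 1 → HIT, frames=[4,1]
Total faults: 6

Answer: 6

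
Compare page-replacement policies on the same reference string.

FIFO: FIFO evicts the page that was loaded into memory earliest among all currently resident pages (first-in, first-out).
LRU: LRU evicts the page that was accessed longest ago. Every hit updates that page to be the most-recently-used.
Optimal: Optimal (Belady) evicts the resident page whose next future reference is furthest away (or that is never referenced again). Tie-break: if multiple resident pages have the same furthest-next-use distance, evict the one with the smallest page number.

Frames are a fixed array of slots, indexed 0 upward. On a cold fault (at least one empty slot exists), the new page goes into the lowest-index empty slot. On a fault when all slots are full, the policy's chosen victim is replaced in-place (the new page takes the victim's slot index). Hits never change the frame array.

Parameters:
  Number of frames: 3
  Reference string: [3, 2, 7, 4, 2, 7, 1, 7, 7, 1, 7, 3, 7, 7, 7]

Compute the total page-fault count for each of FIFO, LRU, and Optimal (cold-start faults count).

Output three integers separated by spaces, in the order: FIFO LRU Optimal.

Answer: 7 6 6

Derivation:
--- FIFO ---
  step 0: ref 3 -> FAULT, frames=[3,-,-] (faults so far: 1)
  step 1: ref 2 -> FAULT, frames=[3,2,-] (faults so far: 2)
  step 2: ref 7 -> FAULT, frames=[3,2,7] (faults so far: 3)
  step 3: ref 4 -> FAULT, evict 3, frames=[4,2,7] (faults so far: 4)
  step 4: ref 2 -> HIT, frames=[4,2,7] (faults so far: 4)
  step 5: ref 7 -> HIT, frames=[4,2,7] (faults so far: 4)
  step 6: ref 1 -> FAULT, evict 2, frames=[4,1,7] (faults so far: 5)
  step 7: ref 7 -> HIT, frames=[4,1,7] (faults so far: 5)
  step 8: ref 7 -> HIT, frames=[4,1,7] (faults so far: 5)
  step 9: ref 1 -> HIT, frames=[4,1,7] (faults so far: 5)
  step 10: ref 7 -> HIT, frames=[4,1,7] (faults so far: 5)
  step 11: ref 3 -> FAULT, evict 7, frames=[4,1,3] (faults so far: 6)
  step 12: ref 7 -> FAULT, evict 4, frames=[7,1,3] (faults so far: 7)
  step 13: ref 7 -> HIT, frames=[7,1,3] (faults so far: 7)
  step 14: ref 7 -> HIT, frames=[7,1,3] (faults so far: 7)
  FIFO total faults: 7
--- LRU ---
  step 0: ref 3 -> FAULT, frames=[3,-,-] (faults so far: 1)
  step 1: ref 2 -> FAULT, frames=[3,2,-] (faults so far: 2)
  step 2: ref 7 -> FAULT, frames=[3,2,7] (faults so far: 3)
  step 3: ref 4 -> FAULT, evict 3, frames=[4,2,7] (faults so far: 4)
  step 4: ref 2 -> HIT, frames=[4,2,7] (faults so far: 4)
  step 5: ref 7 -> HIT, frames=[4,2,7] (faults so far: 4)
  step 6: ref 1 -> FAULT, evict 4, frames=[1,2,7] (faults so far: 5)
  step 7: ref 7 -> HIT, frames=[1,2,7] (faults so far: 5)
  step 8: ref 7 -> HIT, frames=[1,2,7] (faults so far: 5)
  step 9: ref 1 -> HIT, frames=[1,2,7] (faults so far: 5)
  step 10: ref 7 -> HIT, frames=[1,2,7] (faults so far: 5)
  step 11: ref 3 -> FAULT, evict 2, frames=[1,3,7] (faults so far: 6)
  step 12: ref 7 -> HIT, frames=[1,3,7] (faults so far: 6)
  step 13: ref 7 -> HIT, frames=[1,3,7] (faults so far: 6)
  step 14: ref 7 -> HIT, frames=[1,3,7] (faults so far: 6)
  LRU total faults: 6
--- Optimal ---
  step 0: ref 3 -> FAULT, frames=[3,-,-] (faults so far: 1)
  step 1: ref 2 -> FAULT, frames=[3,2,-] (faults so far: 2)
  step 2: ref 7 -> FAULT, frames=[3,2,7] (faults so far: 3)
  step 3: ref 4 -> FAULT, evict 3, frames=[4,2,7] (faults so far: 4)
  step 4: ref 2 -> HIT, frames=[4,2,7] (faults so far: 4)
  step 5: ref 7 -> HIT, frames=[4,2,7] (faults so far: 4)
  step 6: ref 1 -> FAULT, evict 2, frames=[4,1,7] (faults so far: 5)
  step 7: ref 7 -> HIT, frames=[4,1,7] (faults so far: 5)
  step 8: ref 7 -> HIT, frames=[4,1,7] (faults so far: 5)
  step 9: ref 1 -> HIT, frames=[4,1,7] (faults so far: 5)
  step 10: ref 7 -> HIT, frames=[4,1,7] (faults so far: 5)
  step 11: ref 3 -> FAULT, evict 1, frames=[4,3,7] (faults so far: 6)
  step 12: ref 7 -> HIT, frames=[4,3,7] (faults so far: 6)
  step 13: ref 7 -> HIT, frames=[4,3,7] (faults so far: 6)
  step 14: ref 7 -> HIT, frames=[4,3,7] (faults so far: 6)
  Optimal total faults: 6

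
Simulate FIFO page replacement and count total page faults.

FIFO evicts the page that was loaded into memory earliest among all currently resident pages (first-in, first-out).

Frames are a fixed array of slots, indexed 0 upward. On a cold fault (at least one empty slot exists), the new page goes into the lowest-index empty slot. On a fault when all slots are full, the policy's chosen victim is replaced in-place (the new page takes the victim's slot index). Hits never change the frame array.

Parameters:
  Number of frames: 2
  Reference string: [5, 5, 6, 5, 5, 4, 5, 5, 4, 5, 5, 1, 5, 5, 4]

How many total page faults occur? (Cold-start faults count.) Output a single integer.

Step 0: ref 5 → FAULT, frames=[5,-]
Step 1: ref 5 → HIT, frames=[5,-]
Step 2: ref 6 → FAULT, frames=[5,6]
Step 3: ref 5 → HIT, frames=[5,6]
Step 4: ref 5 → HIT, frames=[5,6]
Step 5: ref 4 → FAULT (evict 5), frames=[4,6]
Step 6: ref 5 → FAULT (evict 6), frames=[4,5]
Step 7: ref 5 → HIT, frames=[4,5]
Step 8: ref 4 → HIT, frames=[4,5]
Step 9: ref 5 → HIT, frames=[4,5]
Step 10: ref 5 → HIT, frames=[4,5]
Step 11: ref 1 → FAULT (evict 4), frames=[1,5]
Step 12: ref 5 → HIT, frames=[1,5]
Step 13: ref 5 → HIT, frames=[1,5]
Step 14: ref 4 → FAULT (evict 5), frames=[1,4]
Total faults: 6

Answer: 6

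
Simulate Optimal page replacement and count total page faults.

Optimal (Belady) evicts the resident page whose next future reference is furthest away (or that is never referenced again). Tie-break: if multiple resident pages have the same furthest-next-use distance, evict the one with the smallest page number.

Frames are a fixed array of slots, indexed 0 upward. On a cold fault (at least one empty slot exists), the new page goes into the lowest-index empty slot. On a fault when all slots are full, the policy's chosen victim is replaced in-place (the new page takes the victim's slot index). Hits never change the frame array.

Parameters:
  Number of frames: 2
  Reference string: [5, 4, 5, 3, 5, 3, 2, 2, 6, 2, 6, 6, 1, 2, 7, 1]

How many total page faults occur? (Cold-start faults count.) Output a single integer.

Answer: 7

Derivation:
Step 0: ref 5 → FAULT, frames=[5,-]
Step 1: ref 4 → FAULT, frames=[5,4]
Step 2: ref 5 → HIT, frames=[5,4]
Step 3: ref 3 → FAULT (evict 4), frames=[5,3]
Step 4: ref 5 → HIT, frames=[5,3]
Step 5: ref 3 → HIT, frames=[5,3]
Step 6: ref 2 → FAULT (evict 3), frames=[5,2]
Step 7: ref 2 → HIT, frames=[5,2]
Step 8: ref 6 → FAULT (evict 5), frames=[6,2]
Step 9: ref 2 → HIT, frames=[6,2]
Step 10: ref 6 → HIT, frames=[6,2]
Step 11: ref 6 → HIT, frames=[6,2]
Step 12: ref 1 → FAULT (evict 6), frames=[1,2]
Step 13: ref 2 → HIT, frames=[1,2]
Step 14: ref 7 → FAULT (evict 2), frames=[1,7]
Step 15: ref 1 → HIT, frames=[1,7]
Total faults: 7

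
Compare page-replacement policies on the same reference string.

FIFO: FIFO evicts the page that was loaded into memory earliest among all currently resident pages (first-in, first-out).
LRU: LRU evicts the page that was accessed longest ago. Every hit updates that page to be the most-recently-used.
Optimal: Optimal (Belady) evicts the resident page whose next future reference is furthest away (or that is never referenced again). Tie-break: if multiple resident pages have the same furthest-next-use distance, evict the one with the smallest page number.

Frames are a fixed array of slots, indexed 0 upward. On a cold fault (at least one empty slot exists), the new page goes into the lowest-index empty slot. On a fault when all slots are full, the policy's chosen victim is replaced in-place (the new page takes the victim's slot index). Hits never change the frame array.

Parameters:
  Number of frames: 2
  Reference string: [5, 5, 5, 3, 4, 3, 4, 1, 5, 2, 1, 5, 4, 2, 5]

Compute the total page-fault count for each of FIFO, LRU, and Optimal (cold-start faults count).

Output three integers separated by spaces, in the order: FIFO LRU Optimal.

Answer: 11 11 9

Derivation:
--- FIFO ---
  step 0: ref 5 -> FAULT, frames=[5,-] (faults so far: 1)
  step 1: ref 5 -> HIT, frames=[5,-] (faults so far: 1)
  step 2: ref 5 -> HIT, frames=[5,-] (faults so far: 1)
  step 3: ref 3 -> FAULT, frames=[5,3] (faults so far: 2)
  step 4: ref 4 -> FAULT, evict 5, frames=[4,3] (faults so far: 3)
  step 5: ref 3 -> HIT, frames=[4,3] (faults so far: 3)
  step 6: ref 4 -> HIT, frames=[4,3] (faults so far: 3)
  step 7: ref 1 -> FAULT, evict 3, frames=[4,1] (faults so far: 4)
  step 8: ref 5 -> FAULT, evict 4, frames=[5,1] (faults so far: 5)
  step 9: ref 2 -> FAULT, evict 1, frames=[5,2] (faults so far: 6)
  step 10: ref 1 -> FAULT, evict 5, frames=[1,2] (faults so far: 7)
  step 11: ref 5 -> FAULT, evict 2, frames=[1,5] (faults so far: 8)
  step 12: ref 4 -> FAULT, evict 1, frames=[4,5] (faults so far: 9)
  step 13: ref 2 -> FAULT, evict 5, frames=[4,2] (faults so far: 10)
  step 14: ref 5 -> FAULT, evict 4, frames=[5,2] (faults so far: 11)
  FIFO total faults: 11
--- LRU ---
  step 0: ref 5 -> FAULT, frames=[5,-] (faults so far: 1)
  step 1: ref 5 -> HIT, frames=[5,-] (faults so far: 1)
  step 2: ref 5 -> HIT, frames=[5,-] (faults so far: 1)
  step 3: ref 3 -> FAULT, frames=[5,3] (faults so far: 2)
  step 4: ref 4 -> FAULT, evict 5, frames=[4,3] (faults so far: 3)
  step 5: ref 3 -> HIT, frames=[4,3] (faults so far: 3)
  step 6: ref 4 -> HIT, frames=[4,3] (faults so far: 3)
  step 7: ref 1 -> FAULT, evict 3, frames=[4,1] (faults so far: 4)
  step 8: ref 5 -> FAULT, evict 4, frames=[5,1] (faults so far: 5)
  step 9: ref 2 -> FAULT, evict 1, frames=[5,2] (faults so far: 6)
  step 10: ref 1 -> FAULT, evict 5, frames=[1,2] (faults so far: 7)
  step 11: ref 5 -> FAULT, evict 2, frames=[1,5] (faults so far: 8)
  step 12: ref 4 -> FAULT, evict 1, frames=[4,5] (faults so far: 9)
  step 13: ref 2 -> FAULT, evict 5, frames=[4,2] (faults so far: 10)
  step 14: ref 5 -> FAULT, evict 4, frames=[5,2] (faults so far: 11)
  LRU total faults: 11
--- Optimal ---
  step 0: ref 5 -> FAULT, frames=[5,-] (faults so far: 1)
  step 1: ref 5 -> HIT, frames=[5,-] (faults so far: 1)
  step 2: ref 5 -> HIT, frames=[5,-] (faults so far: 1)
  step 3: ref 3 -> FAULT, frames=[5,3] (faults so far: 2)
  step 4: ref 4 -> FAULT, evict 5, frames=[4,3] (faults so far: 3)
  step 5: ref 3 -> HIT, frames=[4,3] (faults so far: 3)
  step 6: ref 4 -> HIT, frames=[4,3] (faults so far: 3)
  step 7: ref 1 -> FAULT, evict 3, frames=[4,1] (faults so far: 4)
  step 8: ref 5 -> FAULT, evict 4, frames=[5,1] (faults so far: 5)
  step 9: ref 2 -> FAULT, evict 5, frames=[2,1] (faults so far: 6)
  step 10: ref 1 -> HIT, frames=[2,1] (faults so far: 6)
  step 11: ref 5 -> FAULT, evict 1, frames=[2,5] (faults so far: 7)
  step 12: ref 4 -> FAULT, evict 5, frames=[2,4] (faults so far: 8)
  step 13: ref 2 -> HIT, frames=[2,4] (faults so far: 8)
  step 14: ref 5 -> FAULT, evict 2, frames=[5,4] (faults so far: 9)
  Optimal total faults: 9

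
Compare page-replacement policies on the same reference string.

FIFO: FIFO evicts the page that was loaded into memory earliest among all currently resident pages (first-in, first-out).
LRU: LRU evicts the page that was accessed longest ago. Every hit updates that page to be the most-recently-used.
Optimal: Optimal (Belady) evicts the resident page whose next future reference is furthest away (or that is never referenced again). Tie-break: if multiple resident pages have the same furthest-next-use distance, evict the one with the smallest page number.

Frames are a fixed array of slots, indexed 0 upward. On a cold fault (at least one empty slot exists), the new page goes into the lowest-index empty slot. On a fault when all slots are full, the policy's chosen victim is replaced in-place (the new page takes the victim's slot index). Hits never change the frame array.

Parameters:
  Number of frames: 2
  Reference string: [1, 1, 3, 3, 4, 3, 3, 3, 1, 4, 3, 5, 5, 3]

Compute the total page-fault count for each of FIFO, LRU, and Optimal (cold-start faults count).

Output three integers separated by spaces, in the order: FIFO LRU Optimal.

Answer: 6 7 6

Derivation:
--- FIFO ---
  step 0: ref 1 -> FAULT, frames=[1,-] (faults so far: 1)
  step 1: ref 1 -> HIT, frames=[1,-] (faults so far: 1)
  step 2: ref 3 -> FAULT, frames=[1,3] (faults so far: 2)
  step 3: ref 3 -> HIT, frames=[1,3] (faults so far: 2)
  step 4: ref 4 -> FAULT, evict 1, frames=[4,3] (faults so far: 3)
  step 5: ref 3 -> HIT, frames=[4,3] (faults so far: 3)
  step 6: ref 3 -> HIT, frames=[4,3] (faults so far: 3)
  step 7: ref 3 -> HIT, frames=[4,3] (faults so far: 3)
  step 8: ref 1 -> FAULT, evict 3, frames=[4,1] (faults so far: 4)
  step 9: ref 4 -> HIT, frames=[4,1] (faults so far: 4)
  step 10: ref 3 -> FAULT, evict 4, frames=[3,1] (faults so far: 5)
  step 11: ref 5 -> FAULT, evict 1, frames=[3,5] (faults so far: 6)
  step 12: ref 5 -> HIT, frames=[3,5] (faults so far: 6)
  step 13: ref 3 -> HIT, frames=[3,5] (faults so far: 6)
  FIFO total faults: 6
--- LRU ---
  step 0: ref 1 -> FAULT, frames=[1,-] (faults so far: 1)
  step 1: ref 1 -> HIT, frames=[1,-] (faults so far: 1)
  step 2: ref 3 -> FAULT, frames=[1,3] (faults so far: 2)
  step 3: ref 3 -> HIT, frames=[1,3] (faults so far: 2)
  step 4: ref 4 -> FAULT, evict 1, frames=[4,3] (faults so far: 3)
  step 5: ref 3 -> HIT, frames=[4,3] (faults so far: 3)
  step 6: ref 3 -> HIT, frames=[4,3] (faults so far: 3)
  step 7: ref 3 -> HIT, frames=[4,3] (faults so far: 3)
  step 8: ref 1 -> FAULT, evict 4, frames=[1,3] (faults so far: 4)
  step 9: ref 4 -> FAULT, evict 3, frames=[1,4] (faults so far: 5)
  step 10: ref 3 -> FAULT, evict 1, frames=[3,4] (faults so far: 6)
  step 11: ref 5 -> FAULT, evict 4, frames=[3,5] (faults so far: 7)
  step 12: ref 5 -> HIT, frames=[3,5] (faults so far: 7)
  step 13: ref 3 -> HIT, frames=[3,5] (faults so far: 7)
  LRU total faults: 7
--- Optimal ---
  step 0: ref 1 -> FAULT, frames=[1,-] (faults so far: 1)
  step 1: ref 1 -> HIT, frames=[1,-] (faults so far: 1)
  step 2: ref 3 -> FAULT, frames=[1,3] (faults so far: 2)
  step 3: ref 3 -> HIT, frames=[1,3] (faults so far: 2)
  step 4: ref 4 -> FAULT, evict 1, frames=[4,3] (faults so far: 3)
  step 5: ref 3 -> HIT, frames=[4,3] (faults so far: 3)
  step 6: ref 3 -> HIT, frames=[4,3] (faults so far: 3)
  step 7: ref 3 -> HIT, frames=[4,3] (faults so far: 3)
  step 8: ref 1 -> FAULT, evict 3, frames=[4,1] (faults so far: 4)
  step 9: ref 4 -> HIT, frames=[4,1] (faults so far: 4)
  step 10: ref 3 -> FAULT, evict 1, frames=[4,3] (faults so far: 5)
  step 11: ref 5 -> FAULT, evict 4, frames=[5,3] (faults so far: 6)
  step 12: ref 5 -> HIT, frames=[5,3] (faults so far: 6)
  step 13: ref 3 -> HIT, frames=[5,3] (faults so far: 6)
  Optimal total faults: 6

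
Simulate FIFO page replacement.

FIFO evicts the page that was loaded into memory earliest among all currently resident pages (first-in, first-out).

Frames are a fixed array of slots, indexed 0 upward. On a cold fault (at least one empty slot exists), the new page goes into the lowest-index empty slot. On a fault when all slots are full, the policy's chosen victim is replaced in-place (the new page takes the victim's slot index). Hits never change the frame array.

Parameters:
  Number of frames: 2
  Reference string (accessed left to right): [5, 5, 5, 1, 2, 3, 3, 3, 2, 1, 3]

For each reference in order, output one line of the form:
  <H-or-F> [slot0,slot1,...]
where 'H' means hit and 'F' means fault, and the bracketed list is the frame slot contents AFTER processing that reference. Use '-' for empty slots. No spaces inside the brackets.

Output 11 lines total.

F [5,-]
H [5,-]
H [5,-]
F [5,1]
F [2,1]
F [2,3]
H [2,3]
H [2,3]
H [2,3]
F [1,3]
H [1,3]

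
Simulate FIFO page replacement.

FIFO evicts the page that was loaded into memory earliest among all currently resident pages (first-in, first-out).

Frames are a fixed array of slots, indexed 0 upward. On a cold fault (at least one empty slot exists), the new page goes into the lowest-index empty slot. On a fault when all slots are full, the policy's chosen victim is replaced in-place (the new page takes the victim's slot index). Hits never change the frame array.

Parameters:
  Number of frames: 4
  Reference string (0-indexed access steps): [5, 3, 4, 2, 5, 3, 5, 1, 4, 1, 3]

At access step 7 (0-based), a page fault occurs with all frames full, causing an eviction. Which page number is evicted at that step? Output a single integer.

Answer: 5

Derivation:
Step 0: ref 5 -> FAULT, frames=[5,-,-,-]
Step 1: ref 3 -> FAULT, frames=[5,3,-,-]
Step 2: ref 4 -> FAULT, frames=[5,3,4,-]
Step 3: ref 2 -> FAULT, frames=[5,3,4,2]
Step 4: ref 5 -> HIT, frames=[5,3,4,2]
Step 5: ref 3 -> HIT, frames=[5,3,4,2]
Step 6: ref 5 -> HIT, frames=[5,3,4,2]
Step 7: ref 1 -> FAULT, evict 5, frames=[1,3,4,2]
At step 7: evicted page 5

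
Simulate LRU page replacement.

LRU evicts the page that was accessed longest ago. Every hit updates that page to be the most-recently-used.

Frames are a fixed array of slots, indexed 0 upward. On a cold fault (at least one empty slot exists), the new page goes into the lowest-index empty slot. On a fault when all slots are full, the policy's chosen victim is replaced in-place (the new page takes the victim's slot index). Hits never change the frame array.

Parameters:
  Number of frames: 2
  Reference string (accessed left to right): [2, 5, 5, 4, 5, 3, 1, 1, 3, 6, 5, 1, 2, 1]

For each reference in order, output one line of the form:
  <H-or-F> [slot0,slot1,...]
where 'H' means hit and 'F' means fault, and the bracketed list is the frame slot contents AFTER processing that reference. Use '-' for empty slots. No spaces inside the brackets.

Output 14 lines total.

F [2,-]
F [2,5]
H [2,5]
F [4,5]
H [4,5]
F [3,5]
F [3,1]
H [3,1]
H [3,1]
F [3,6]
F [5,6]
F [5,1]
F [2,1]
H [2,1]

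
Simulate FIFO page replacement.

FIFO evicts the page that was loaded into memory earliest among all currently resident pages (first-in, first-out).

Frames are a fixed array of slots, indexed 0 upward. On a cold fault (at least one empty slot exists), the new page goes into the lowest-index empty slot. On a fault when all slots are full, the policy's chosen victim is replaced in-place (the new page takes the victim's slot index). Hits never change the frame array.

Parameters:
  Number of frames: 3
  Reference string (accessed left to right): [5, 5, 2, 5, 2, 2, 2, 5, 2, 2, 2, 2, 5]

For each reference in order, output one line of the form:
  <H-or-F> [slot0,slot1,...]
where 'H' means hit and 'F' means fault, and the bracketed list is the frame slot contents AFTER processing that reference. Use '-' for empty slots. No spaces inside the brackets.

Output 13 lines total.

F [5,-,-]
H [5,-,-]
F [5,2,-]
H [5,2,-]
H [5,2,-]
H [5,2,-]
H [5,2,-]
H [5,2,-]
H [5,2,-]
H [5,2,-]
H [5,2,-]
H [5,2,-]
H [5,2,-]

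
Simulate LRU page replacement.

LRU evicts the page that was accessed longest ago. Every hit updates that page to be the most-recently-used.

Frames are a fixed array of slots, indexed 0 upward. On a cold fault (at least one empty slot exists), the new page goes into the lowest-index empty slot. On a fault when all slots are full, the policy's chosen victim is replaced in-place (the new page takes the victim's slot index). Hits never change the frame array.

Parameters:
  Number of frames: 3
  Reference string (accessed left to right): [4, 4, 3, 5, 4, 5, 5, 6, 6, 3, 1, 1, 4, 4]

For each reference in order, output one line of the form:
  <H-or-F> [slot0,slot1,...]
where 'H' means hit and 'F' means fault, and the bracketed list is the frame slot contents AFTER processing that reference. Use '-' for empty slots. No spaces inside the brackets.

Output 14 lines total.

F [4,-,-]
H [4,-,-]
F [4,3,-]
F [4,3,5]
H [4,3,5]
H [4,3,5]
H [4,3,5]
F [4,6,5]
H [4,6,5]
F [3,6,5]
F [3,6,1]
H [3,6,1]
F [3,4,1]
H [3,4,1]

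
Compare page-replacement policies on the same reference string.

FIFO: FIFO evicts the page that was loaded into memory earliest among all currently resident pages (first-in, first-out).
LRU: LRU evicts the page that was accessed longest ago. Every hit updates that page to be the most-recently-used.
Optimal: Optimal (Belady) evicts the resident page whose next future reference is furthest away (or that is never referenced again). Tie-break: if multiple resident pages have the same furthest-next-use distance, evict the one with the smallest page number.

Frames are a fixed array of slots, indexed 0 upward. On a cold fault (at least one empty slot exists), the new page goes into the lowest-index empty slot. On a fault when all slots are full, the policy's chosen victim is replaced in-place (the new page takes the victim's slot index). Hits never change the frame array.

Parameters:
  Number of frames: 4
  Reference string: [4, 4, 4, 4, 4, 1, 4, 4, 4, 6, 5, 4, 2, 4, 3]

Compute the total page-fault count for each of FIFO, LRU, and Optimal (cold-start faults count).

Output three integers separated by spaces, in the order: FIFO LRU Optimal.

Answer: 7 6 6

Derivation:
--- FIFO ---
  step 0: ref 4 -> FAULT, frames=[4,-,-,-] (faults so far: 1)
  step 1: ref 4 -> HIT, frames=[4,-,-,-] (faults so far: 1)
  step 2: ref 4 -> HIT, frames=[4,-,-,-] (faults so far: 1)
  step 3: ref 4 -> HIT, frames=[4,-,-,-] (faults so far: 1)
  step 4: ref 4 -> HIT, frames=[4,-,-,-] (faults so far: 1)
  step 5: ref 1 -> FAULT, frames=[4,1,-,-] (faults so far: 2)
  step 6: ref 4 -> HIT, frames=[4,1,-,-] (faults so far: 2)
  step 7: ref 4 -> HIT, frames=[4,1,-,-] (faults so far: 2)
  step 8: ref 4 -> HIT, frames=[4,1,-,-] (faults so far: 2)
  step 9: ref 6 -> FAULT, frames=[4,1,6,-] (faults so far: 3)
  step 10: ref 5 -> FAULT, frames=[4,1,6,5] (faults so far: 4)
  step 11: ref 4 -> HIT, frames=[4,1,6,5] (faults so far: 4)
  step 12: ref 2 -> FAULT, evict 4, frames=[2,1,6,5] (faults so far: 5)
  step 13: ref 4 -> FAULT, evict 1, frames=[2,4,6,5] (faults so far: 6)
  step 14: ref 3 -> FAULT, evict 6, frames=[2,4,3,5] (faults so far: 7)
  FIFO total faults: 7
--- LRU ---
  step 0: ref 4 -> FAULT, frames=[4,-,-,-] (faults so far: 1)
  step 1: ref 4 -> HIT, frames=[4,-,-,-] (faults so far: 1)
  step 2: ref 4 -> HIT, frames=[4,-,-,-] (faults so far: 1)
  step 3: ref 4 -> HIT, frames=[4,-,-,-] (faults so far: 1)
  step 4: ref 4 -> HIT, frames=[4,-,-,-] (faults so far: 1)
  step 5: ref 1 -> FAULT, frames=[4,1,-,-] (faults so far: 2)
  step 6: ref 4 -> HIT, frames=[4,1,-,-] (faults so far: 2)
  step 7: ref 4 -> HIT, frames=[4,1,-,-] (faults so far: 2)
  step 8: ref 4 -> HIT, frames=[4,1,-,-] (faults so far: 2)
  step 9: ref 6 -> FAULT, frames=[4,1,6,-] (faults so far: 3)
  step 10: ref 5 -> FAULT, frames=[4,1,6,5] (faults so far: 4)
  step 11: ref 4 -> HIT, frames=[4,1,6,5] (faults so far: 4)
  step 12: ref 2 -> FAULT, evict 1, frames=[4,2,6,5] (faults so far: 5)
  step 13: ref 4 -> HIT, frames=[4,2,6,5] (faults so far: 5)
  step 14: ref 3 -> FAULT, evict 6, frames=[4,2,3,5] (faults so far: 6)
  LRU total faults: 6
--- Optimal ---
  step 0: ref 4 -> FAULT, frames=[4,-,-,-] (faults so far: 1)
  step 1: ref 4 -> HIT, frames=[4,-,-,-] (faults so far: 1)
  step 2: ref 4 -> HIT, frames=[4,-,-,-] (faults so far: 1)
  step 3: ref 4 -> HIT, frames=[4,-,-,-] (faults so far: 1)
  step 4: ref 4 -> HIT, frames=[4,-,-,-] (faults so far: 1)
  step 5: ref 1 -> FAULT, frames=[4,1,-,-] (faults so far: 2)
  step 6: ref 4 -> HIT, frames=[4,1,-,-] (faults so far: 2)
  step 7: ref 4 -> HIT, frames=[4,1,-,-] (faults so far: 2)
  step 8: ref 4 -> HIT, frames=[4,1,-,-] (faults so far: 2)
  step 9: ref 6 -> FAULT, frames=[4,1,6,-] (faults so far: 3)
  step 10: ref 5 -> FAULT, frames=[4,1,6,5] (faults so far: 4)
  step 11: ref 4 -> HIT, frames=[4,1,6,5] (faults so far: 4)
  step 12: ref 2 -> FAULT, evict 1, frames=[4,2,6,5] (faults so far: 5)
  step 13: ref 4 -> HIT, frames=[4,2,6,5] (faults so far: 5)
  step 14: ref 3 -> FAULT, evict 2, frames=[4,3,6,5] (faults so far: 6)
  Optimal total faults: 6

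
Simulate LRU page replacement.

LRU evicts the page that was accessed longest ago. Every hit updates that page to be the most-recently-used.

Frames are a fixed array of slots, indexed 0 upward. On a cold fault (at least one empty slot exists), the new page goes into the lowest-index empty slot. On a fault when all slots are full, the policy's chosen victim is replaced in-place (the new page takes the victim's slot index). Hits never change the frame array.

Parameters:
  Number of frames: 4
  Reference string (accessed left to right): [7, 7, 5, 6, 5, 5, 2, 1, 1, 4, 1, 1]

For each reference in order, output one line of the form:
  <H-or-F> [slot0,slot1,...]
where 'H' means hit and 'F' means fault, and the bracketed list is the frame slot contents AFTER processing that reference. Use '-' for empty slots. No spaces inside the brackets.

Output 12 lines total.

F [7,-,-,-]
H [7,-,-,-]
F [7,5,-,-]
F [7,5,6,-]
H [7,5,6,-]
H [7,5,6,-]
F [7,5,6,2]
F [1,5,6,2]
H [1,5,6,2]
F [1,5,4,2]
H [1,5,4,2]
H [1,5,4,2]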